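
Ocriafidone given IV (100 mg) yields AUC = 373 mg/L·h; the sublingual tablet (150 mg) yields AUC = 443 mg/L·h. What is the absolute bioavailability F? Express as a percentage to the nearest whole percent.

F = 79%

F = (AUC_ev / D_ev) / (AUC_iv / D_iv)
  = (443/150) / (373/100)
  = 2.95333 / 3.73 = 0.7918
  = 79.18%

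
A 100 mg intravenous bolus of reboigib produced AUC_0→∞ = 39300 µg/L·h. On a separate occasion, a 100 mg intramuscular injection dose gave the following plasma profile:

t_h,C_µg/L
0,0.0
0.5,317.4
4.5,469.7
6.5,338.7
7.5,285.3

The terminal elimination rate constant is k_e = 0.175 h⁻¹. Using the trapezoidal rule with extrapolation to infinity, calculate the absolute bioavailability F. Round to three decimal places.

Trapezoidal AUC_0→7.5 (intramuscular injection):
  [0→0.5]: (0.0+317.4)/2 × 0.5 = 79.35
  [0.5→4.5]: (317.4+469.7)/2 × 4 = 1574.2
  [4.5→6.5]: (469.7+338.7)/2 × 2 = 808.4
  [6.5→7.5]: (338.7+285.3)/2 × 1 = 312.0
  Sum = 2773.95 µg/L·h
Tail: C_last/k_e = 285.3/0.175 = 1630.286
AUC_0→∞ (intramuscular injection) = 2773.95 + 1630.286 = 4404.236 µg/L·h
F = (AUC_ev/D_ev)/(AUC_iv/D_iv) = (4404.236/100)/(39300/100) = 44.04236/393 = 0.1121

F = 0.112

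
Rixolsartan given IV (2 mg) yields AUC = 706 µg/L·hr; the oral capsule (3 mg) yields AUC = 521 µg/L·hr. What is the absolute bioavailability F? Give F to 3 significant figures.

F = (AUC_ev / D_ev) / (AUC_iv / D_iv)
  = (521/3) / (706/2)
  = 173.667 / 353 = 0.4920

F = 0.492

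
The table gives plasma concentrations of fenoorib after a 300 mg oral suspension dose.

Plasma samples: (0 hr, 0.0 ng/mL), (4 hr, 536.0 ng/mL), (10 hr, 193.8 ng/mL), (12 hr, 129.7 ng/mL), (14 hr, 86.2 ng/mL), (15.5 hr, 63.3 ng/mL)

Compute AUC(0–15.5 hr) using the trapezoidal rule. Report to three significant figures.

AUC = 3910 ng/mL·hr

Trapezoidal AUC_0→15.5:
  [0→4]: (0.0+536.0)/2 × 4 = 1072.0
  [4→10]: (536.0+193.8)/2 × 6 = 2189.4
  [10→12]: (193.8+129.7)/2 × 2 = 323.5
  [12→14]: (129.7+86.2)/2 × 2 = 215.9
  [14→15.5]: (86.2+63.3)/2 × 1.5 = 112.125
  Sum = 3912.925 ng/mL·hr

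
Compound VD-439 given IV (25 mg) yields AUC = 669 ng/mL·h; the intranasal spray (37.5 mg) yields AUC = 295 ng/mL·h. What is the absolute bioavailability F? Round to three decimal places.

F = (AUC_ev / D_ev) / (AUC_iv / D_iv)
  = (295/37.5) / (669/25)
  = 7.86667 / 26.76 = 0.2940

F = 0.294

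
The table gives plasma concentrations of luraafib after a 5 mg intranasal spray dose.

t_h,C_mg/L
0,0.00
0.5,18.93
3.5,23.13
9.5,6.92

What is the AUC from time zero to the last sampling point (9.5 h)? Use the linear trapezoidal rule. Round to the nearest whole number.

AUC = 158 mg/L·h

Trapezoidal AUC_0→9.5:
  [0→0.5]: (0.00+18.93)/2 × 0.5 = 4.7325
  [0.5→3.5]: (18.93+23.13)/2 × 3 = 63.09
  [3.5→9.5]: (23.13+6.92)/2 × 6 = 90.15
  Sum = 157.9725 mg/L·h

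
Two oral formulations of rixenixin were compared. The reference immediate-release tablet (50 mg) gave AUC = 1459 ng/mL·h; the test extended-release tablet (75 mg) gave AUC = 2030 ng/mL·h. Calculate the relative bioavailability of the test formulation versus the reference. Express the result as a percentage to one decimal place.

F_rel = 92.8%

F_rel = (AUC_test/D_test) / (AUC_ref/D_ref)
      = (2030/75) / (1459/50)
      = 27.0667 / 29.18 = 0.9276 = 92.76%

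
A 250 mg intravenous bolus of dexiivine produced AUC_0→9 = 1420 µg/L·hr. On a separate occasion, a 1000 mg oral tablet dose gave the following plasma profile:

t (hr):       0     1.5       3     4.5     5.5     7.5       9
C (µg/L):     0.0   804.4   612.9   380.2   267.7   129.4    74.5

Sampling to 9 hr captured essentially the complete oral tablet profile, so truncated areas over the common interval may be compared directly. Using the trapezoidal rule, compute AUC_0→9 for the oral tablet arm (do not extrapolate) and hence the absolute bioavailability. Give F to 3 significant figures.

F = 0.578

Trapezoidal AUC_0→9 (oral tablet):
  [0→1.5]: (0.0+804.4)/2 × 1.5 = 603.3
  [1.5→3]: (804.4+612.9)/2 × 1.5 = 1062.975
  [3→4.5]: (612.9+380.2)/2 × 1.5 = 744.825
  [4.5→5.5]: (380.2+267.7)/2 × 1 = 323.95
  [5.5→7.5]: (267.7+129.4)/2 × 2 = 397.1
  [7.5→9]: (129.4+74.5)/2 × 1.5 = 152.925
  Sum = 3285.075 µg/L·hr
F = (AUC_ev/D_ev)/(AUC_iv/D_iv) = (3285.075/1000)/(1420/250) = 3.285075/5.68 = 0.5784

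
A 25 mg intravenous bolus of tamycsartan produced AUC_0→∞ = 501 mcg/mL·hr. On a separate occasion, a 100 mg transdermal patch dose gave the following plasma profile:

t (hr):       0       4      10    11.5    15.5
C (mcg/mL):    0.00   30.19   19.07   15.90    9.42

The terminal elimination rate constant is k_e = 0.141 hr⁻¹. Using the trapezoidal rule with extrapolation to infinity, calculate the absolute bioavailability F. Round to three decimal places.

Trapezoidal AUC_0→15.5 (transdermal patch):
  [0→4]: (0.00+30.19)/2 × 4 = 60.38
  [4→10]: (30.19+19.07)/2 × 6 = 147.78
  [10→11.5]: (19.07+15.90)/2 × 1.5 = 26.2275
  [11.5→15.5]: (15.90+9.42)/2 × 4 = 50.64
  Sum = 285.0275 mcg/mL·hr
Tail: C_last/k_e = 9.42/0.141 = 66.809
AUC_0→∞ (transdermal patch) = 285.0275 + 66.809 = 351.8365 mcg/mL·hr
F = (AUC_ev/D_ev)/(AUC_iv/D_iv) = (351.8365/100)/(501/25) = 3.518365/20.04 = 0.1756

F = 0.176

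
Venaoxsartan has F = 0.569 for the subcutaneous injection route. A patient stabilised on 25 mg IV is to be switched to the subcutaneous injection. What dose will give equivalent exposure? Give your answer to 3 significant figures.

D_subcutaneous = 43.9 mg

For equal systemic exposure: F × D_ev = D_iv
D_ev = D_iv / F = 25 / 0.569 = 43.9367 mg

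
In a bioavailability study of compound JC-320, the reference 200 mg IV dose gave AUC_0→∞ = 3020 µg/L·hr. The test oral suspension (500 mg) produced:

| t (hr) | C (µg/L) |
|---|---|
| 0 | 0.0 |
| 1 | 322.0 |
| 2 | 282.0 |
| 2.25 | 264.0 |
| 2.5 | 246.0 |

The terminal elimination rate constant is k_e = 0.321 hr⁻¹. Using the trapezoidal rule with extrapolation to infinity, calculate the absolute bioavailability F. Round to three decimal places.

Trapezoidal AUC_0→2.5 (oral suspension):
  [0→1]: (0.0+322.0)/2 × 1 = 161.0
  [1→2]: (322.0+282.0)/2 × 1 = 302.0
  [2→2.25]: (282.0+264.0)/2 × 0.25 = 68.25
  [2.25→2.5]: (264.0+246.0)/2 × 0.25 = 63.75
  Sum = 595.0 µg/L·hr
Tail: C_last/k_e = 246.0/0.321 = 766.355
AUC_0→∞ (oral suspension) = 595.0 + 766.355 = 1361.355 µg/L·hr
F = (AUC_ev/D_ev)/(AUC_iv/D_iv) = (1361.355/500)/(3020/200) = 2.72271/15.1 = 0.1803

F = 0.180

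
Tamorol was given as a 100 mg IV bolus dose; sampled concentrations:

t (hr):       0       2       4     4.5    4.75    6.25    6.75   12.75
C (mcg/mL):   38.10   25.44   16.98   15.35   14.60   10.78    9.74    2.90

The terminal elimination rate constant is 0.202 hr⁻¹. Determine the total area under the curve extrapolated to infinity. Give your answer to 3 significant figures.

AUC = 194 mcg/mL·hr

Trapezoidal AUC_0→12.75:
  [0→2]: (38.10+25.44)/2 × 2 = 63.54
  [2→4]: (25.44+16.98)/2 × 2 = 42.42
  [4→4.5]: (16.98+15.35)/2 × 0.5 = 8.0825
  [4.5→4.75]: (15.35+14.60)/2 × 0.25 = 3.74375
  [4.75→6.25]: (14.60+10.78)/2 × 1.5 = 19.035
  [6.25→6.75]: (10.78+9.74)/2 × 0.5 = 5.13
  [6.75→12.75]: (9.74+2.90)/2 × 6 = 37.92
  Sum = 179.87125 mcg/mL·hr
Extrapolated tail: C_last / k_e = 2.90 / 0.202 = 14.356
AUC_0→∞ = 179.87125 + 14.356 = 194.22725 mcg/mL·hr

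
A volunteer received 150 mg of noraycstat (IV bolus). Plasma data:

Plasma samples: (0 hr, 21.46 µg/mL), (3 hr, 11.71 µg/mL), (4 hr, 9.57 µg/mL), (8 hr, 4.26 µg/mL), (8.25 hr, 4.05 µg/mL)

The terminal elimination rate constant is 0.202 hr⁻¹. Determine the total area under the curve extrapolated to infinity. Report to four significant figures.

AUC = 109.1 µg/mL·hr

Trapezoidal AUC_0→8.25:
  [0→3]: (21.46+11.71)/2 × 3 = 49.755
  [3→4]: (11.71+9.57)/2 × 1 = 10.64
  [4→8]: (9.57+4.26)/2 × 4 = 27.66
  [8→8.25]: (4.26+4.05)/2 × 0.25 = 1.03875
  Sum = 89.09375 µg/mL·hr
Extrapolated tail: C_last / k_e = 4.05 / 0.202 = 20.050
AUC_0→∞ = 89.09375 + 20.050 = 109.14375 µg/mL·hr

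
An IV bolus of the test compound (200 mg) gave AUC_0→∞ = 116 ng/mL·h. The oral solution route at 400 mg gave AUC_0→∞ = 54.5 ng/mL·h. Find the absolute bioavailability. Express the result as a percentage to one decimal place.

F = (AUC_ev / D_ev) / (AUC_iv / D_iv)
  = (54.5/400) / (116/200)
  = 0.13625 / 0.58 = 0.2349
  = 23.49%

F = 23.5%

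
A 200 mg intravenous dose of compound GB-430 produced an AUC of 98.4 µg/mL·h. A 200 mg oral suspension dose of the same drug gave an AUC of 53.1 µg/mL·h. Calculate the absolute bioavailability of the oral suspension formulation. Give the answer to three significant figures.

F = (AUC_ev / D_ev) / (AUC_iv / D_iv)
  = (53.1/200) / (98.4/200)
  = 0.2655 / 0.492 = 0.5396

F = 0.540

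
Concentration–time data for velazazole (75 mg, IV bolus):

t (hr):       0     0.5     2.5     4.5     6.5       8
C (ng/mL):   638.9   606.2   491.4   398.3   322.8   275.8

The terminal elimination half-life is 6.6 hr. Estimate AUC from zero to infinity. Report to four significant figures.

AUC = 6095 ng/mL·hr

Trapezoidal AUC_0→8:
  [0→0.5]: (638.9+606.2)/2 × 0.5 = 311.275
  [0.5→2.5]: (606.2+491.4)/2 × 2 = 1097.6
  [2.5→4.5]: (491.4+398.3)/2 × 2 = 889.7
  [4.5→6.5]: (398.3+322.8)/2 × 2 = 721.1
  [6.5→8]: (322.8+275.8)/2 × 1.5 = 448.95
  Sum = 3468.625 ng/mL·hr
k_e = ln2 / t½ = 0.693147 / 6.6 = 0.1050 hr^-1
Extrapolated tail: C_last / k_e = 275.8 / 0.105 = 2626.667
AUC_0→∞ = 3468.625 + 2626.667 = 6095.292 ng/mL·hr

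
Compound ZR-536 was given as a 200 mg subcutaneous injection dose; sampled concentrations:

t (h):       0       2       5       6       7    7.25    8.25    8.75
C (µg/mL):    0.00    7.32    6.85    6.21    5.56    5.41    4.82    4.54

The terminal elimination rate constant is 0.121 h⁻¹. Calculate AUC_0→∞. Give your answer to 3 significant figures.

AUC = 87.3 µg/mL·h

Trapezoidal AUC_0→8.75:
  [0→2]: (0.00+7.32)/2 × 2 = 7.32
  [2→5]: (7.32+6.85)/2 × 3 = 21.255
  [5→6]: (6.85+6.21)/2 × 1 = 6.53
  [6→7]: (6.21+5.56)/2 × 1 = 5.885
  [7→7.25]: (5.56+5.41)/2 × 0.25 = 1.37125
  [7.25→8.25]: (5.41+4.82)/2 × 1 = 5.115
  [8.25→8.75]: (4.82+4.54)/2 × 0.5 = 2.34
  Sum = 49.81625 µg/mL·h
Extrapolated tail: C_last / k_e = 4.54 / 0.121 = 37.521
AUC_0→∞ = 49.81625 + 37.521 = 87.33725 µg/mL·h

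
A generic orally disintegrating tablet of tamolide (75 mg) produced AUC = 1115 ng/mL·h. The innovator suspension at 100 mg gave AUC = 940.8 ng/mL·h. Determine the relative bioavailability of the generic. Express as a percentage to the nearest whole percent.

F_rel = (AUC_test/D_test) / (AUC_ref/D_ref)
      = (1115/75) / (940.8/100)
      = 14.8667 / 9.408 = 1.5802 = 158.02%

F_rel = 158%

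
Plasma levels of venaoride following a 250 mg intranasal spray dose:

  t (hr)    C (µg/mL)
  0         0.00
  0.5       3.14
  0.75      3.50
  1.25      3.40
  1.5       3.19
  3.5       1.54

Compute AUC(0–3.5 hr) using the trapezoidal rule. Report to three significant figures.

Trapezoidal AUC_0→3.5:
  [0→0.5]: (0.00+3.14)/2 × 0.5 = 0.785
  [0.5→0.75]: (3.14+3.50)/2 × 0.25 = 0.83
  [0.75→1.25]: (3.50+3.40)/2 × 0.5 = 1.725
  [1.25→1.5]: (3.40+3.19)/2 × 0.25 = 0.82375
  [1.5→3.5]: (3.19+1.54)/2 × 2 = 4.73
  Sum = 8.89375 µg/mL·hr

AUC = 8.89 µg/mL·hr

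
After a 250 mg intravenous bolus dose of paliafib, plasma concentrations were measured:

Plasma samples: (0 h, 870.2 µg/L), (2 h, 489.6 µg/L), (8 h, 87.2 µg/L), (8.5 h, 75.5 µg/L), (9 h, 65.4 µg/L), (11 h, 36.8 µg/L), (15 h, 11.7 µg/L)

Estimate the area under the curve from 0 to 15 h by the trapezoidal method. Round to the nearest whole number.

AUC = 3365 µg/L·h

Trapezoidal AUC_0→15:
  [0→2]: (870.2+489.6)/2 × 2 = 1359.8
  [2→8]: (489.6+87.2)/2 × 6 = 1730.4
  [8→8.5]: (87.2+75.5)/2 × 0.5 = 40.675
  [8.5→9]: (75.5+65.4)/2 × 0.5 = 35.225
  [9→11]: (65.4+36.8)/2 × 2 = 102.2
  [11→15]: (36.8+11.7)/2 × 4 = 97.0
  Sum = 3365.3 µg/L·h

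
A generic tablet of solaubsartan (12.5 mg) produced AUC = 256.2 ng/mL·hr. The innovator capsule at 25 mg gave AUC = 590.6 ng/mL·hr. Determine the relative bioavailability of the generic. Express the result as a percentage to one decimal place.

F_rel = 86.8%

F_rel = (AUC_test/D_test) / (AUC_ref/D_ref)
      = (256.2/12.5) / (590.6/25)
      = 20.496 / 23.624 = 0.8676 = 86.76%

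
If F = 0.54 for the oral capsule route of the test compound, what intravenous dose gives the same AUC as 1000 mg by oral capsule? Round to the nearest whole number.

D_iv = 540 mg

Systemic exposure from an extravascular dose = F × D_ev, so the equivalent IV dose is F × D_ev.
D_iv = F × D_ev = 0.54 × 1000 = 540 mg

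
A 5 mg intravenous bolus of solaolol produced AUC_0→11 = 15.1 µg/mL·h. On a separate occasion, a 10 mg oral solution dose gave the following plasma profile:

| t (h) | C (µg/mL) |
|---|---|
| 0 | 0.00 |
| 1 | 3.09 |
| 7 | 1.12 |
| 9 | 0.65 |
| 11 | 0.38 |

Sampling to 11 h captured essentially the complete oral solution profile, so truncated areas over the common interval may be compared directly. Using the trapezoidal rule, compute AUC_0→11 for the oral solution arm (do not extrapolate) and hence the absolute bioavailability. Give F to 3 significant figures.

Trapezoidal AUC_0→11 (oral solution):
  [0→1]: (0.00+3.09)/2 × 1 = 1.545
  [1→7]: (3.09+1.12)/2 × 6 = 12.63
  [7→9]: (1.12+0.65)/2 × 2 = 1.77
  [9→11]: (0.65+0.38)/2 × 2 = 1.03
  Sum = 16.975 µg/mL·h
F = (AUC_ev/D_ev)/(AUC_iv/D_iv) = (16.975/10)/(15.1/5) = 1.6975/3.02 = 0.5621

F = 0.562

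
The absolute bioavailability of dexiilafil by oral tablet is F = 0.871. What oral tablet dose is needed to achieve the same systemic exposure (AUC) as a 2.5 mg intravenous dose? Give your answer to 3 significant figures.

For equal systemic exposure: F × D_ev = D_iv
D_ev = D_iv / F = 2.5 / 0.871 = 2.87026 mg

D_oral = 2.87 mg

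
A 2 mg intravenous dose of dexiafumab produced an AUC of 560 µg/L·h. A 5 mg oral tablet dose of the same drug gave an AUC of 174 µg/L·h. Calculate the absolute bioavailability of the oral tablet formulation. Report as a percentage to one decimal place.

F = (AUC_ev / D_ev) / (AUC_iv / D_iv)
  = (174/5) / (560/2)
  = 34.8 / 280 = 0.1243
  = 12.43%

F = 12.4%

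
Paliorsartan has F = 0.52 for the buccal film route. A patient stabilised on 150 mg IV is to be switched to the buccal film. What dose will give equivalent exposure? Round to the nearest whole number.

For equal systemic exposure: F × D_ev = D_iv
D_ev = D_iv / F = 150 / 0.52 = 288.462 mg

D_buccal = 288 mg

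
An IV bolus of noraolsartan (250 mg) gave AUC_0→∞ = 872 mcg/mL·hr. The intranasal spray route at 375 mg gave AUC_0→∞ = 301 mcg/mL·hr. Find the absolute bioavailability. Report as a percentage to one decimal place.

F = 23.0%

F = (AUC_ev / D_ev) / (AUC_iv / D_iv)
  = (301/375) / (872/250)
  = 0.802667 / 3.488 = 0.2301
  = 23.01%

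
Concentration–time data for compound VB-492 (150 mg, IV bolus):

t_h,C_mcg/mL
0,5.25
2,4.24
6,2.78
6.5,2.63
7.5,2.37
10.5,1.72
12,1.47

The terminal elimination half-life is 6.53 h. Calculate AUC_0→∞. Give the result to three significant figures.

Trapezoidal AUC_0→12:
  [0→2]: (5.25+4.24)/2 × 2 = 9.49
  [2→6]: (4.24+2.78)/2 × 4 = 14.04
  [6→6.5]: (2.78+2.63)/2 × 0.5 = 1.3525
  [6.5→7.5]: (2.63+2.37)/2 × 1 = 2.5
  [7.5→10.5]: (2.37+1.72)/2 × 3 = 6.135
  [10.5→12]: (1.72+1.47)/2 × 1.5 = 2.3925
  Sum = 35.91 mcg/mL·h
k_e = ln2 / t½ = 0.693147 / 6.53 = 0.1061 h^-1
Extrapolated tail: C_last / k_e = 1.47 / 0.1061 = 13.855
AUC_0→∞ = 35.91 + 13.855 = 49.765 mcg/mL·h

AUC = 49.8 mcg/mL·h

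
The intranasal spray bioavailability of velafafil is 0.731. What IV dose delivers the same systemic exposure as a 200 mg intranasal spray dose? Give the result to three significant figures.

D_iv = 146 mg

Systemic exposure from an extravascular dose = F × D_ev, so the equivalent IV dose is F × D_ev.
D_iv = F × D_ev = 0.731 × 200 = 146.2 mg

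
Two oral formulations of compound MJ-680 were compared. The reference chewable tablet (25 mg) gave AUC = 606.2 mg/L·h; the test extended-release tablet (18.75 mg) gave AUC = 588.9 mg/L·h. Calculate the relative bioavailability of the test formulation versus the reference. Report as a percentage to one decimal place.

F_rel = 129.5%

F_rel = (AUC_test/D_test) / (AUC_ref/D_ref)
      = (588.9/18.75) / (606.2/25)
      = 31.408 / 24.248 = 1.2953 = 129.53%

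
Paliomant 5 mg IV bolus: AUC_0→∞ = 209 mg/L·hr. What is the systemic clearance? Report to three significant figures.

CL = Dose_iv / AUC_0→∞
   = 5 / 209 = 0.0239234 L/hr

CL = 0.0239 L/hr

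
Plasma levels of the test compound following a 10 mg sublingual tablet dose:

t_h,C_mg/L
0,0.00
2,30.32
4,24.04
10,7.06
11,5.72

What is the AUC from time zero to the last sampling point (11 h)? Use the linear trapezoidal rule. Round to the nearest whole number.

AUC = 184 mg/L·h

Trapezoidal AUC_0→11:
  [0→2]: (0.00+30.32)/2 × 2 = 30.32
  [2→4]: (30.32+24.04)/2 × 2 = 54.36
  [4→10]: (24.04+7.06)/2 × 6 = 93.3
  [10→11]: (7.06+5.72)/2 × 1 = 6.39
  Sum = 184.37 mg/L·h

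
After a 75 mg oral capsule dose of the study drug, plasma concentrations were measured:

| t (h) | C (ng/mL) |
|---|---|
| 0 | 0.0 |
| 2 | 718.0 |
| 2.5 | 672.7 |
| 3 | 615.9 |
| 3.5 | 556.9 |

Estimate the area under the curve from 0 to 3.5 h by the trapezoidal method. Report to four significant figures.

Trapezoidal AUC_0→3.5:
  [0→2]: (0.0+718.0)/2 × 2 = 718.0
  [2→2.5]: (718.0+672.7)/2 × 0.5 = 347.675
  [2.5→3]: (672.7+615.9)/2 × 0.5 = 322.15
  [3→3.5]: (615.9+556.9)/2 × 0.5 = 293.2
  Sum = 1681.025 ng/mL·h

AUC = 1681 ng/mL·h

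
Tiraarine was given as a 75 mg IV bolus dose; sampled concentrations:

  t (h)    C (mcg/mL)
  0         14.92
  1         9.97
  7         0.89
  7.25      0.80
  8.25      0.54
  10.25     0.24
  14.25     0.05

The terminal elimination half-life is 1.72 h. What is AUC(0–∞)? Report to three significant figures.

AUC = 47.4 mcg/mL·h

Trapezoidal AUC_0→14.25:
  [0→1]: (14.92+9.97)/2 × 1 = 12.445
  [1→7]: (9.97+0.89)/2 × 6 = 32.58
  [7→7.25]: (0.89+0.80)/2 × 0.25 = 0.21125
  [7.25→8.25]: (0.80+0.54)/2 × 1 = 0.67
  [8.25→10.25]: (0.54+0.24)/2 × 2 = 0.78
  [10.25→14.25]: (0.24+0.05)/2 × 4 = 0.58
  Sum = 47.26625 mcg/mL·h
k_e = ln2 / t½ = 0.693147 / 1.72 = 0.4030 h^-1
Extrapolated tail: C_last / k_e = 0.05 / 0.403 = 0.124
AUC_0→∞ = 47.26625 + 0.124 = 47.39025 mcg/mL·h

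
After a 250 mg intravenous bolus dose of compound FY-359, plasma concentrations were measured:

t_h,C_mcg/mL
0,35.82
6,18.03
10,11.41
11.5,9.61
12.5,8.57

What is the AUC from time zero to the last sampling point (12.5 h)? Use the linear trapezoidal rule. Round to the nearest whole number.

AUC = 245 mcg/mL·h

Trapezoidal AUC_0→12.5:
  [0→6]: (35.82+18.03)/2 × 6 = 161.55
  [6→10]: (18.03+11.41)/2 × 4 = 58.88
  [10→11.5]: (11.41+9.61)/2 × 1.5 = 15.765
  [11.5→12.5]: (9.61+8.57)/2 × 1 = 9.09
  Sum = 245.285 mcg/mL·h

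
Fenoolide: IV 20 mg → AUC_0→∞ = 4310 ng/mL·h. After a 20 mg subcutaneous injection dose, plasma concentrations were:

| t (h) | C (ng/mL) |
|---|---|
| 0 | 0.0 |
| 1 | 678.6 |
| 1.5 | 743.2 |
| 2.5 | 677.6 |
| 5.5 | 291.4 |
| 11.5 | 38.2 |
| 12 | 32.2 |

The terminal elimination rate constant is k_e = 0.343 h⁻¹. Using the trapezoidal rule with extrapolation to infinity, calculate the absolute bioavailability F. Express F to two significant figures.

Trapezoidal AUC_0→12 (subcutaneous injection):
  [0→1]: (0.0+678.6)/2 × 1 = 339.3
  [1→1.5]: (678.6+743.2)/2 × 0.5 = 355.45
  [1.5→2.5]: (743.2+677.6)/2 × 1 = 710.4
  [2.5→5.5]: (677.6+291.4)/2 × 3 = 1453.5
  [5.5→11.5]: (291.4+38.2)/2 × 6 = 988.8
  [11.5→12]: (38.2+32.2)/2 × 0.5 = 17.6
  Sum = 3865.05 ng/mL·h
Tail: C_last/k_e = 32.2/0.343 = 93.878
AUC_0→∞ (subcutaneous injection) = 3865.05 + 93.878 = 3958.928 ng/mL·h
F = (AUC_ev/D_ev)/(AUC_iv/D_iv) = (3958.928/20)/(4310/20) = 197.9464/215.5 = 0.9185

F = 0.92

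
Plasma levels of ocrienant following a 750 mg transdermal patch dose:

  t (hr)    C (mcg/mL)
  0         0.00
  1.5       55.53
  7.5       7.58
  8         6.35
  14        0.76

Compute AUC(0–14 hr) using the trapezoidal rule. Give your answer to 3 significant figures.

Trapezoidal AUC_0→14:
  [0→1.5]: (0.00+55.53)/2 × 1.5 = 41.6475
  [1.5→7.5]: (55.53+7.58)/2 × 6 = 189.33
  [7.5→8]: (7.58+6.35)/2 × 0.5 = 3.4825
  [8→14]: (6.35+0.76)/2 × 6 = 21.33
  Sum = 255.79 mcg/mL·hr

AUC = 256 mcg/mL·hr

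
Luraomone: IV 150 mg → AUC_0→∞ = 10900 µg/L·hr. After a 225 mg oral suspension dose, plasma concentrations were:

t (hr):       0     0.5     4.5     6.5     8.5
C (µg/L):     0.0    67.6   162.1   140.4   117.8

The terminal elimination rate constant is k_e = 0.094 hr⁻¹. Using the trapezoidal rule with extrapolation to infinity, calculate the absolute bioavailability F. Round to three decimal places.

Trapezoidal AUC_0→8.5 (oral suspension):
  [0→0.5]: (0.0+67.6)/2 × 0.5 = 16.9
  [0.5→4.5]: (67.6+162.1)/2 × 4 = 459.4
  [4.5→6.5]: (162.1+140.4)/2 × 2 = 302.5
  [6.5→8.5]: (140.4+117.8)/2 × 2 = 258.2
  Sum = 1037.0 µg/L·hr
Tail: C_last/k_e = 117.8/0.094 = 1253.191
AUC_0→∞ (oral suspension) = 1037.0 + 1253.191 = 2290.191 µg/L·hr
F = (AUC_ev/D_ev)/(AUC_iv/D_iv) = (2290.191/225)/(10900/150) = 10.1786/72.6667 = 0.1401

F = 0.140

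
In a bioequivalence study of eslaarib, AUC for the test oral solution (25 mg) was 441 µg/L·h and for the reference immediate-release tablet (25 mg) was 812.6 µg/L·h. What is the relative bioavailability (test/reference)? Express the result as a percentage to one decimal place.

F_rel = (AUC_test/D_test) / (AUC_ref/D_ref)
      = (441/25) / (812.6/25)
      = 17.64 / 32.504 = 0.5427 = 54.27%

F_rel = 54.3%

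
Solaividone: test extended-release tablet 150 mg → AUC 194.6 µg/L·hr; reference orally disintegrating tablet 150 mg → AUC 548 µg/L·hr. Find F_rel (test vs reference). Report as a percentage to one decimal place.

F_rel = 35.5%

F_rel = (AUC_test/D_test) / (AUC_ref/D_ref)
      = (194.6/150) / (548/150)
      = 1.29733 / 3.65333 = 0.3551 = 35.51%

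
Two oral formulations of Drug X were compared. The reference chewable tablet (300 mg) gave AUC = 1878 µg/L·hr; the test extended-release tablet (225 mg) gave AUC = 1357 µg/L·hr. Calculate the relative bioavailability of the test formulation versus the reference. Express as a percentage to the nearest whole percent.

F_rel = 96%

F_rel = (AUC_test/D_test) / (AUC_ref/D_ref)
      = (1357/225) / (1878/300)
      = 6.03111 / 6.26 = 0.9634 = 96.34%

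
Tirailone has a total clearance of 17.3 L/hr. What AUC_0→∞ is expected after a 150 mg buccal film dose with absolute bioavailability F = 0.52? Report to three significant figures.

AUC_0→∞ = F × Dose / CL
        = 0.52 × 150 / 17.3 = 4.50867 mg/L·hr

AUC = 4.51 mg/L·hr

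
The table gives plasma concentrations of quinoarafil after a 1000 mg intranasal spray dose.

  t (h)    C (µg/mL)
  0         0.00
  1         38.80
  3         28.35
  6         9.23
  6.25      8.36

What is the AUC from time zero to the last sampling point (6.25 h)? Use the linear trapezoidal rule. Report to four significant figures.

AUC = 145.1 µg/mL·h

Trapezoidal AUC_0→6.25:
  [0→1]: (0.00+38.80)/2 × 1 = 19.4
  [1→3]: (38.80+28.35)/2 × 2 = 67.15
  [3→6]: (28.35+9.23)/2 × 3 = 56.37
  [6→6.25]: (9.23+8.36)/2 × 0.25 = 2.19875
  Sum = 145.11875 µg/mL·h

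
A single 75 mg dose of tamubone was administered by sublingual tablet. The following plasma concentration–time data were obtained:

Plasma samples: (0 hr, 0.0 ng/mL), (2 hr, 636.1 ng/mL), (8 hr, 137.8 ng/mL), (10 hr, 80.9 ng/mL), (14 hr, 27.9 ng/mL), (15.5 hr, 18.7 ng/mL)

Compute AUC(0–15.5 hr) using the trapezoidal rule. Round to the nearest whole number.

Trapezoidal AUC_0→15.5:
  [0→2]: (0.0+636.1)/2 × 2 = 636.1
  [2→8]: (636.1+137.8)/2 × 6 = 2321.7
  [8→10]: (137.8+80.9)/2 × 2 = 218.7
  [10→14]: (80.9+27.9)/2 × 4 = 217.6
  [14→15.5]: (27.9+18.7)/2 × 1.5 = 34.95
  Sum = 3429.05 ng/mL·hr

AUC = 3429 ng/mL·hr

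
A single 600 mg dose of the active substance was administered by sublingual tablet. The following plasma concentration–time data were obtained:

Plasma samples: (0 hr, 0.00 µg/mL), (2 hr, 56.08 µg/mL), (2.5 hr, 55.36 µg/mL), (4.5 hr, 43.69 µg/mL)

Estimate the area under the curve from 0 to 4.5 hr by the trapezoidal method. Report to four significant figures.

Trapezoidal AUC_0→4.5:
  [0→2]: (0.00+56.08)/2 × 2 = 56.08
  [2→2.5]: (56.08+55.36)/2 × 0.5 = 27.86
  [2.5→4.5]: (55.36+43.69)/2 × 2 = 99.05
  Sum = 182.99 µg/mL·hr

AUC = 183.0 µg/mL·hr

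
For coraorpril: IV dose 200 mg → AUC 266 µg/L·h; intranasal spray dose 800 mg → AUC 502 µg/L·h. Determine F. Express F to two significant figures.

F = 0.47

F = (AUC_ev / D_ev) / (AUC_iv / D_iv)
  = (502/800) / (266/200)
  = 0.6275 / 1.33 = 0.4718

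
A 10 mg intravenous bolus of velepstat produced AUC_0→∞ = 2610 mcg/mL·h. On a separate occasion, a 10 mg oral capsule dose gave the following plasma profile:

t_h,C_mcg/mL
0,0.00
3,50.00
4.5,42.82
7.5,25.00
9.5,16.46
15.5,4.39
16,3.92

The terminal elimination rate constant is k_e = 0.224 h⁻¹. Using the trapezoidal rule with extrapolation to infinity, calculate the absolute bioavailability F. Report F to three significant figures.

F = 0.142

Trapezoidal AUC_0→16 (oral capsule):
  [0→3]: (0.00+50.00)/2 × 3 = 75.0
  [3→4.5]: (50.00+42.82)/2 × 1.5 = 69.615
  [4.5→7.5]: (42.82+25.00)/2 × 3 = 101.73
  [7.5→9.5]: (25.00+16.46)/2 × 2 = 41.46
  [9.5→15.5]: (16.46+4.39)/2 × 6 = 62.55
  [15.5→16]: (4.39+3.92)/2 × 0.5 = 2.0775
  Sum = 352.4325 mcg/mL·h
Tail: C_last/k_e = 3.92/0.224 = 17.500
AUC_0→∞ (oral capsule) = 352.4325 + 17.500 = 369.9325 mcg/mL·h
F = (AUC_ev/D_ev)/(AUC_iv/D_iv) = (369.9325/10)/(2610/10) = 36.99325/261 = 0.1417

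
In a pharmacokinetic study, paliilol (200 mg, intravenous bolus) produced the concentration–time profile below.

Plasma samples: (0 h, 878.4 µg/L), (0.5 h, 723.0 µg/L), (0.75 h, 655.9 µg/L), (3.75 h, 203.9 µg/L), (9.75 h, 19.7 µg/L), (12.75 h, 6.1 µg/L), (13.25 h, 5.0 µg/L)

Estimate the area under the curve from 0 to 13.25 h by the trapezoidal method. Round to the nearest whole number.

AUC = 2575 µg/L·h

Trapezoidal AUC_0→13.25:
  [0→0.5]: (878.4+723.0)/2 × 0.5 = 400.35
  [0.5→0.75]: (723.0+655.9)/2 × 0.25 = 172.3625
  [0.75→3.75]: (655.9+203.9)/2 × 3 = 1289.7
  [3.75→9.75]: (203.9+19.7)/2 × 6 = 670.8
  [9.75→12.75]: (19.7+6.1)/2 × 3 = 38.7
  [12.75→13.25]: (6.1+5.0)/2 × 0.5 = 2.775
  Sum = 2574.6875 µg/L·h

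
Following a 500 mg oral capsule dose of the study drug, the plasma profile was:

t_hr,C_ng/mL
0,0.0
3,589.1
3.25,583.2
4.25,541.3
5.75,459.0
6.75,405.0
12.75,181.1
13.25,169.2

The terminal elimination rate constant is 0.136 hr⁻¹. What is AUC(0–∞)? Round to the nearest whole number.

AUC = 5865 ng/mL·hr

Trapezoidal AUC_0→13.25:
  [0→3]: (0.0+589.1)/2 × 3 = 883.65
  [3→3.25]: (589.1+583.2)/2 × 0.25 = 146.5375
  [3.25→4.25]: (583.2+541.3)/2 × 1 = 562.25
  [4.25→5.75]: (541.3+459.0)/2 × 1.5 = 750.225
  [5.75→6.75]: (459.0+405.0)/2 × 1 = 432.0
  [6.75→12.75]: (405.0+181.1)/2 × 6 = 1758.3
  [12.75→13.25]: (181.1+169.2)/2 × 0.5 = 87.575
  Sum = 4620.5375 ng/mL·hr
Extrapolated tail: C_last / k_e = 169.2 / 0.136 = 1244.118
AUC_0→∞ = 4620.5375 + 1244.118 = 5864.6555 ng/mL·hr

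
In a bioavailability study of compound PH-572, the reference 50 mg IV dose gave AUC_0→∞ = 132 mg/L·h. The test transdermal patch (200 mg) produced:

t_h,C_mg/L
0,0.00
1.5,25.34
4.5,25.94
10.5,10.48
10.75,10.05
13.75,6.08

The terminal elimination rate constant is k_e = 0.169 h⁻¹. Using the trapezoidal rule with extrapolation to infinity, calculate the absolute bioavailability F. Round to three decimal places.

F = 0.507

Trapezoidal AUC_0→13.75 (transdermal patch):
  [0→1.5]: (0.00+25.34)/2 × 1.5 = 19.005
  [1.5→4.5]: (25.34+25.94)/2 × 3 = 76.92
  [4.5→10.5]: (25.94+10.48)/2 × 6 = 109.26
  [10.5→10.75]: (10.48+10.05)/2 × 0.25 = 2.56625
  [10.75→13.75]: (10.05+6.08)/2 × 3 = 24.195
  Sum = 231.94625 mg/L·h
Tail: C_last/k_e = 6.08/0.169 = 35.976
AUC_0→∞ (transdermal patch) = 231.94625 + 35.976 = 267.92225 mg/L·h
F = (AUC_ev/D_ev)/(AUC_iv/D_iv) = (267.92225/200)/(132/50) = 1.33961/2.64 = 0.5074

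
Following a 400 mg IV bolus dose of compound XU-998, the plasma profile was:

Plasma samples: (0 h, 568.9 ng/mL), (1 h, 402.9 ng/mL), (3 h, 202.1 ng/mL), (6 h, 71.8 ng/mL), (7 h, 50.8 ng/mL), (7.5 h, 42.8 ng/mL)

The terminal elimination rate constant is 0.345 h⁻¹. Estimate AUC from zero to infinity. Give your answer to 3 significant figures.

AUC = 1710 ng/mL·h

Trapezoidal AUC_0→7.5:
  [0→1]: (568.9+402.9)/2 × 1 = 485.9
  [1→3]: (402.9+202.1)/2 × 2 = 605.0
  [3→6]: (202.1+71.8)/2 × 3 = 410.85
  [6→7]: (71.8+50.8)/2 × 1 = 61.3
  [7→7.5]: (50.8+42.8)/2 × 0.5 = 23.4
  Sum = 1586.45 ng/mL·h
Extrapolated tail: C_last / k_e = 42.8 / 0.345 = 124.058
AUC_0→∞ = 1586.45 + 124.058 = 1710.508 ng/mL·h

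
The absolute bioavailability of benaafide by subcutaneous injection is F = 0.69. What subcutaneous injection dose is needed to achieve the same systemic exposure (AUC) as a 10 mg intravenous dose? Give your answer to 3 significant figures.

For equal systemic exposure: F × D_ev = D_iv
D_ev = D_iv / F = 10 / 0.69 = 14.4928 mg

D_subcutaneous = 14.5 mg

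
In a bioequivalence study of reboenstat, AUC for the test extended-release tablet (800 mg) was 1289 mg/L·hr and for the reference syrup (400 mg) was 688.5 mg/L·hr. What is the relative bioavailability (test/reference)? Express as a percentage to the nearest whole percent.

F_rel = 94%

F_rel = (AUC_test/D_test) / (AUC_ref/D_ref)
      = (1289/800) / (688.5/400)
      = 1.61125 / 1.72125 = 0.9361 = 93.61%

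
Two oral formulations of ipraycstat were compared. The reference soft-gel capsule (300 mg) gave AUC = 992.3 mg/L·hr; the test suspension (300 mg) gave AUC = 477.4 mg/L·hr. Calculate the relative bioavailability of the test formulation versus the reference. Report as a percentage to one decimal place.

F_rel = (AUC_test/D_test) / (AUC_ref/D_ref)
      = (477.4/300) / (992.3/300)
      = 1.59133 / 3.30767 = 0.4811 = 48.11%

F_rel = 48.1%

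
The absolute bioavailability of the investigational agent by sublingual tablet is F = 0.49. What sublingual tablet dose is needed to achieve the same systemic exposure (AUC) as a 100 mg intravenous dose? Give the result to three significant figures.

For equal systemic exposure: F × D_ev = D_iv
D_ev = D_iv / F = 100 / 0.49 = 204.082 mg

D_sublingual = 204 mg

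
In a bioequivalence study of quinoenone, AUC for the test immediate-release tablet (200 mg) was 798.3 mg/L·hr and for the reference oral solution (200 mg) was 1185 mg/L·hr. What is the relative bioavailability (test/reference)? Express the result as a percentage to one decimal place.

F_rel = (AUC_test/D_test) / (AUC_ref/D_ref)
      = (798.3/200) / (1185/200)
      = 3.9915 / 5.925 = 0.6737 = 67.37%

F_rel = 67.4%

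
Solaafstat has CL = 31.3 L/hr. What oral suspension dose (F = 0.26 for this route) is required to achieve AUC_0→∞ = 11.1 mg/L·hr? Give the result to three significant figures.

Dose = 1340 mg

Dose = CL × AUC_0→∞ / F
     = 31.3 × 11.1 / 0.26 = 1336.27 mg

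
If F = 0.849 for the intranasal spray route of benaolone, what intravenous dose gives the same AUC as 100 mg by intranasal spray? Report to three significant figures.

D_iv = 84.9 mg

Systemic exposure from an extravascular dose = F × D_ev, so the equivalent IV dose is F × D_ev.
D_iv = F × D_ev = 0.849 × 100 = 84.9 mg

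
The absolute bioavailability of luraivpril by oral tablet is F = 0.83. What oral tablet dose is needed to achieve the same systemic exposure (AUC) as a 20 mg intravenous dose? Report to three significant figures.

D_oral = 24.1 mg

For equal systemic exposure: F × D_ev = D_iv
D_ev = D_iv / F = 20 / 0.83 = 24.0964 mg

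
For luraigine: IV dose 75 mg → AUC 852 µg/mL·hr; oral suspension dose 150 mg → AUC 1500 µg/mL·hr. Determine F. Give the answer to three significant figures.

F = (AUC_ev / D_ev) / (AUC_iv / D_iv)
  = (1500/150) / (852/75)
  = 10 / 11.36 = 0.8803

F = 0.880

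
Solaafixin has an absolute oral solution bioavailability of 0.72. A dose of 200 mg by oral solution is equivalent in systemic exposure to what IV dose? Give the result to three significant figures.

D_iv = 144 mg

Systemic exposure from an extravascular dose = F × D_ev, so the equivalent IV dose is F × D_ev.
D_iv = F × D_ev = 0.72 × 200 = 144 mg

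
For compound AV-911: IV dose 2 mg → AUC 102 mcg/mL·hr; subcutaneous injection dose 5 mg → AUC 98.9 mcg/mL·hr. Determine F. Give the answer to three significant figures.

F = 0.388

F = (AUC_ev / D_ev) / (AUC_iv / D_iv)
  = (98.9/5) / (102/2)
  = 19.78 / 51 = 0.3878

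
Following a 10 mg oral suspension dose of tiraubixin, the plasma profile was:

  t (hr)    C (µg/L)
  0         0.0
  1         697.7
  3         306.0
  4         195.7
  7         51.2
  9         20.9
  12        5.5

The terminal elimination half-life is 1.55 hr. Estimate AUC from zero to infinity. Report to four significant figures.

Trapezoidal AUC_0→12:
  [0→1]: (0.0+697.7)/2 × 1 = 348.85
  [1→3]: (697.7+306.0)/2 × 2 = 1003.7
  [3→4]: (306.0+195.7)/2 × 1 = 250.85
  [4→7]: (195.7+51.2)/2 × 3 = 370.35
  [7→9]: (51.2+20.9)/2 × 2 = 72.1
  [9→12]: (20.9+5.5)/2 × 3 = 39.6
  Sum = 2085.45 µg/L·hr
k_e = ln2 / t½ = 0.693147 / 1.55 = 0.4472 hr^-1
Extrapolated tail: C_last / k_e = 5.5 / 0.4472 = 12.299
AUC_0→∞ = 2085.45 + 12.299 = 2097.749 µg/L·hr

AUC = 2098 µg/L·hr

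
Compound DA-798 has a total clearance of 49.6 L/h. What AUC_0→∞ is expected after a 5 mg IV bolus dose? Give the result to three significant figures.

AUC_0→∞ = Dose_iv / CL
        = 5 / 49.6 = 0.100806 mg/L·h

AUC = 0.101 mg/L·h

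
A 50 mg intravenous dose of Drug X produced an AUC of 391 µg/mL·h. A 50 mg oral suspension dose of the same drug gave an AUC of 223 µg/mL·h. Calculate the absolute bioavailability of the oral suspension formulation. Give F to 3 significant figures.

F = 0.570

F = (AUC_ev / D_ev) / (AUC_iv / D_iv)
  = (223/50) / (391/50)
  = 4.46 / 7.82 = 0.5703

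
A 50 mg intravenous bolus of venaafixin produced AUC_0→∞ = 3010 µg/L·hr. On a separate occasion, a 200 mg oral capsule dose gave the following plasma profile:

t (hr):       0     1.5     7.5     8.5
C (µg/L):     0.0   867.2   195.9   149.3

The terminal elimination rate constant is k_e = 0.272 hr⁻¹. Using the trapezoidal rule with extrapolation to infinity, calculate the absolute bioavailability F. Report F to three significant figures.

Trapezoidal AUC_0→8.5 (oral capsule):
  [0→1.5]: (0.0+867.2)/2 × 1.5 = 650.4
  [1.5→7.5]: (867.2+195.9)/2 × 6 = 3189.3
  [7.5→8.5]: (195.9+149.3)/2 × 1 = 172.6
  Sum = 4012.3 µg/L·hr
Tail: C_last/k_e = 149.3/0.272 = 548.897
AUC_0→∞ (oral capsule) = 4012.3 + 548.897 = 4561.197 µg/L·hr
F = (AUC_ev/D_ev)/(AUC_iv/D_iv) = (4561.197/200)/(3010/50) = 22.805985/60.2 = 0.3788

F = 0.379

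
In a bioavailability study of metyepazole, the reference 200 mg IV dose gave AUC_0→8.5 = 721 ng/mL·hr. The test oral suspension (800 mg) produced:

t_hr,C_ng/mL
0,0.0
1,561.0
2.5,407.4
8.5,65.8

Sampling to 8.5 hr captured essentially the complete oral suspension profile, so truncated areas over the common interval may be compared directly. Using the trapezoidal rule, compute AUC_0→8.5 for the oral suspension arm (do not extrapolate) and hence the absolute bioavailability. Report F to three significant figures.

Trapezoidal AUC_0→8.5 (oral suspension):
  [0→1]: (0.0+561.0)/2 × 1 = 280.5
  [1→2.5]: (561.0+407.4)/2 × 1.5 = 726.3
  [2.5→8.5]: (407.4+65.8)/2 × 6 = 1419.6
  Sum = 2426.4 ng/mL·hr
F = (AUC_ev/D_ev)/(AUC_iv/D_iv) = (2426.4/800)/(721/200) = 3.033/3.605 = 0.8413

F = 0.841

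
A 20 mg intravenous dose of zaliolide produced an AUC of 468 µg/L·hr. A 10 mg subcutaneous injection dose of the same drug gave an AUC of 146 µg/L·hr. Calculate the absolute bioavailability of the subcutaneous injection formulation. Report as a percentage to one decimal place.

F = (AUC_ev / D_ev) / (AUC_iv / D_iv)
  = (146/10) / (468/20)
  = 14.6 / 23.4 = 0.6239
  = 62.39%

F = 62.4%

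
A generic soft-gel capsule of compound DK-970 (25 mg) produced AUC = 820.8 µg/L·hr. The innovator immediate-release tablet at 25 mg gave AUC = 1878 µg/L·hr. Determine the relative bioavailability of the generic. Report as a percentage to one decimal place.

F_rel = (AUC_test/D_test) / (AUC_ref/D_ref)
      = (820.8/25) / (1878/25)
      = 32.832 / 75.12 = 0.4371 = 43.71%

F_rel = 43.7%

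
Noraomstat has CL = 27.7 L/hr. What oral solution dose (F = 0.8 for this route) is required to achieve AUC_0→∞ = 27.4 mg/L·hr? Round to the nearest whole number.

Dose = 949 mg

Dose = CL × AUC_0→∞ / F
     = 27.7 × 27.4 / 0.8 = 948.725 mg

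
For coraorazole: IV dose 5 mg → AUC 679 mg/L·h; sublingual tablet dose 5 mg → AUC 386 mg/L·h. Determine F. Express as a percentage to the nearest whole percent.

F = (AUC_ev / D_ev) / (AUC_iv / D_iv)
  = (386/5) / (679/5)
  = 77.2 / 135.8 = 0.5685
  = 56.85%

F = 57%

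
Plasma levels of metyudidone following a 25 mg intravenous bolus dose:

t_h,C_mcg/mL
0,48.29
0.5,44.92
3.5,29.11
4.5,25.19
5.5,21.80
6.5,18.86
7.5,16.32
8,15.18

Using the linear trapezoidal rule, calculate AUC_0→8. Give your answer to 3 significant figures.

Trapezoidal AUC_0→8:
  [0→0.5]: (48.29+44.92)/2 × 0.5 = 23.3025
  [0.5→3.5]: (44.92+29.11)/2 × 3 = 111.045
  [3.5→4.5]: (29.11+25.19)/2 × 1 = 27.15
  [4.5→5.5]: (25.19+21.80)/2 × 1 = 23.495
  [5.5→6.5]: (21.80+18.86)/2 × 1 = 20.33
  [6.5→7.5]: (18.86+16.32)/2 × 1 = 17.59
  [7.5→8]: (16.32+15.18)/2 × 0.5 = 7.875
  Sum = 230.7875 mcg/mL·h

AUC = 231 mcg/mL·h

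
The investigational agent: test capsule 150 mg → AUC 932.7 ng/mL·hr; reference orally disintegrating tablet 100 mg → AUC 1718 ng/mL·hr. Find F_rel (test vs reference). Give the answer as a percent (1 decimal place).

F_rel = (AUC_test/D_test) / (AUC_ref/D_ref)
      = (932.7/150) / (1718/100)
      = 6.218 / 17.18 = 0.3619 = 36.19%

F_rel = 36.2%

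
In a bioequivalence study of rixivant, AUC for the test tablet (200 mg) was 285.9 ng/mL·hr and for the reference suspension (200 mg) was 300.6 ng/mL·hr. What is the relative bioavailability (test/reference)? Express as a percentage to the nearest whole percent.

F_rel = (AUC_test/D_test) / (AUC_ref/D_ref)
      = (285.9/200) / (300.6/200)
      = 1.4295 / 1.503 = 0.9511 = 95.11%

F_rel = 95%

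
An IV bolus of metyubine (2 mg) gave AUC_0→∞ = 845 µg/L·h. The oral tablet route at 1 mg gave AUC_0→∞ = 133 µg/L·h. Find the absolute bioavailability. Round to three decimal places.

F = 0.315

F = (AUC_ev / D_ev) / (AUC_iv / D_iv)
  = (133/1) / (845/2)
  = 133 / 422.5 = 0.3148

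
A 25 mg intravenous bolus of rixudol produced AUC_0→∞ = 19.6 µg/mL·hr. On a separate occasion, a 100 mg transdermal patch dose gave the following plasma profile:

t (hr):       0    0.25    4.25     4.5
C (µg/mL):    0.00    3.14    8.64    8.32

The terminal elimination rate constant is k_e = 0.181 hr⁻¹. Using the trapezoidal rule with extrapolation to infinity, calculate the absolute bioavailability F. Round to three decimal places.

Trapezoidal AUC_0→4.5 (transdermal patch):
  [0→0.25]: (0.00+3.14)/2 × 0.25 = 0.3925
  [0.25→4.25]: (3.14+8.64)/2 × 4 = 23.56
  [4.25→4.5]: (8.64+8.32)/2 × 0.25 = 2.12
  Sum = 26.0725 µg/mL·hr
Tail: C_last/k_e = 8.32/0.181 = 45.967
AUC_0→∞ (transdermal patch) = 26.0725 + 45.967 = 72.0395 µg/mL·hr
F = (AUC_ev/D_ev)/(AUC_iv/D_iv) = (72.0395/100)/(19.6/25) = 0.720395/0.784 = 0.9189

F = 0.919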